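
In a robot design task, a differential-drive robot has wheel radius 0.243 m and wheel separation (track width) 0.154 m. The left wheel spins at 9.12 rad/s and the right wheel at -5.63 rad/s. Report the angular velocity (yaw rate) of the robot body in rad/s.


omega = r*(wR - wL)/L = 0.243*(-5.63 - (9.12))/0.154 = -23.2744

-23.2744 rad/s


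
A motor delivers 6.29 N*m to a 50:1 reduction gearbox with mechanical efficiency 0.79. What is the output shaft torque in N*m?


tau_out = tau_in * N * eta = 6.29 * 50 * 0.79 = 248.4550

248.4550 N*m


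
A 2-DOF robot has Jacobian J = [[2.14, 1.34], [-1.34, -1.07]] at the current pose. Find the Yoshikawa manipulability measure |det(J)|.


det(J) = 2.14*-1.07 - (1.34)*(-1.34) = -0.4942
|det(J)| = 0.4942

0.4942


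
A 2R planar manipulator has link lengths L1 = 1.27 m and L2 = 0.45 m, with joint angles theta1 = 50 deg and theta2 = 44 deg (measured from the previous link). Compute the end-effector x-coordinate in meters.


x = L1*cos(th1) + L2*cos(th1+th2) = 1.27*cos(50 deg) + 0.45*cos(94 deg) = 0.7849

0.7849 m


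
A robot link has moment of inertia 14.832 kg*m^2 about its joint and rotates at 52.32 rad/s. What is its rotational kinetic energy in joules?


KE = (1/2)*I*omega^2 = 0.5*14.832*52.32^2 = 20300.4279

20300.4279 J


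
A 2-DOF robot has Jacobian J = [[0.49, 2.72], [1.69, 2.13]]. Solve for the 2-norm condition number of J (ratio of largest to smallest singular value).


JJ^T eigenvalues: trace(JJ^T) = 15.0315, det(JJ^T) = det(J)^2 = 12.62451961
s_max^2 = (15.0315 + sqrt(175.44791381))/2 = 14.13858764
s_min^2 = (15.0315 - sqrt(175.44791381))/2 = 0.89291236
kappa = s_max/s_min = sqrt(14.13858764/0.89291236) = 3.9792

3.9792


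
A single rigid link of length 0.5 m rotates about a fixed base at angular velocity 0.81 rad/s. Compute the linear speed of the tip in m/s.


v = L*omega = 0.5 * 0.81 = 0.4050

0.4050 m/s


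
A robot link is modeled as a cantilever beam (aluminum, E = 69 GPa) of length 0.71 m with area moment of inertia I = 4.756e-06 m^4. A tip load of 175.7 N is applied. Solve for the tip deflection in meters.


delta = F*L^3/(3*E*I) = 175.7*0.71^3/(3*6.900e+10*4.756e-06)
      = 62.8849627/984492 = 6.3876e-05

6.3876e-05 m


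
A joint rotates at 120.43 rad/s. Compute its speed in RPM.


RPM = 120.43 * 60/(2*pi) = 1150.0218

1150.0218 RPM


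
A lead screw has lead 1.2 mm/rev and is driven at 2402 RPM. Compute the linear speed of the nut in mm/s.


v = lead * (RPM/60) = 1.2*2402/60 = 48.0400

48.0400 mm/s


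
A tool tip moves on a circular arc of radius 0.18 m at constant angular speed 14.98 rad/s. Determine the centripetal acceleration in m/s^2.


a_c = omega^2 * r = 14.98^2 * 0.18 = 40.3921

40.3921 m/s^2


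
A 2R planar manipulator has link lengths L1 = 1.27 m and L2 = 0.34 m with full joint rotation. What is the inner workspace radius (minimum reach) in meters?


r_min = |L1 - L2| = |1.27 - 0.34| = 0.9300

0.9300 m


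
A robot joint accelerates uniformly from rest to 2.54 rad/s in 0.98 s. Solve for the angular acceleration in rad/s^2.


alpha = delta_omega / t = 2.54 / 0.98 = 2.5918

2.5918 rad/s^2


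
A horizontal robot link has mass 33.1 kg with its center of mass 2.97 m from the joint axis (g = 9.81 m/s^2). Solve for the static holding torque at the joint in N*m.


tau = m*g*L = 33.1 * 9.81 * 2.97 = 964.3917

964.3917 N*m


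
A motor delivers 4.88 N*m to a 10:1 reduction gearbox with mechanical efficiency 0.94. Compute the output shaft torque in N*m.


tau_out = tau_in * N * eta = 4.88 * 10 * 0.94 = 45.8720

45.8720 N*m


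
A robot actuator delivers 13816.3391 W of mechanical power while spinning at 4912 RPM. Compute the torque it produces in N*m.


omega = 4912 * 2*pi/60 = 514.383437 rad/s
tau = P / omega = 13816.3391 / 514.383437 = 26.8600

26.8600 N*m


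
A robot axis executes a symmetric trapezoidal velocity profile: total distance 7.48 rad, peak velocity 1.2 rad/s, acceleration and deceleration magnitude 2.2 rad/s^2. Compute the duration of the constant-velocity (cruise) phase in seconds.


t_acc = v/a = 0.545455 s, d_acc = v^2/(2a) = 0.327273 rad each
d_cruise = 7.48 - 2*0.327273 = 6.825454 rad
t_cruise = d_cruise/v = 6.825454/1.2 = 5.6879

5.6879 s


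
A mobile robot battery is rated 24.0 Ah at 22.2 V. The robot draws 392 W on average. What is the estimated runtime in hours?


E = 24.0*22.2 = 532.8000 Wh
t = E/P = 532.8000/392 = 1.3592

1.3592 hours


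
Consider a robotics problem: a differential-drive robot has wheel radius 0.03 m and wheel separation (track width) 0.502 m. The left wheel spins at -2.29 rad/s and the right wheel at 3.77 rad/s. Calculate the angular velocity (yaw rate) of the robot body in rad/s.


omega = r*(wR - wL)/L = 0.03*(3.77 - (-2.29))/0.502 = 0.3622

0.3622 rad/s


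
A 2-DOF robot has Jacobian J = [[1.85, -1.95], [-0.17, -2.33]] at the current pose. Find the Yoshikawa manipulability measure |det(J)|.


det(J) = 1.85*-2.33 - (-1.95)*(-0.17) = -4.6420
|det(J)| = 4.6420

4.6420


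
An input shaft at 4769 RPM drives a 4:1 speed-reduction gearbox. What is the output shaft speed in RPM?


omega_out = omega_in / N = 4769 / 4 = 1192.2500

1192.2500 RPM


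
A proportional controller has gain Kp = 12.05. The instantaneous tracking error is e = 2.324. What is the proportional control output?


u_P = Kp * e = 12.05 * 2.324 = 28.0042

28.0042


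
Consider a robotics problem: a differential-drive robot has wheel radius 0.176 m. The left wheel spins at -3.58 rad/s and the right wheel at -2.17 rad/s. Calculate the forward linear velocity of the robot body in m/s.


v = r*(wR + wL)/2 = 0.176*(-2.17 + -3.58)/2 = -0.5060

-0.5060 m/s


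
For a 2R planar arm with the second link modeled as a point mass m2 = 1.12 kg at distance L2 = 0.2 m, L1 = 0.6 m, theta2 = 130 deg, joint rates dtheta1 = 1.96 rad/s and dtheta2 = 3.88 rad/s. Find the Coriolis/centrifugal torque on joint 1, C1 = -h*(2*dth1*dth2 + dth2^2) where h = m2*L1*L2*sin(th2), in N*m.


h = m2*L1*L2*sin(th2) = 1.12*0.6*0.2*sin(130 deg) = 0.102956
C1 = -h*(2*1.96*3.88 + 3.88^2) = -0.102956*30.2640 = -3.1159

-3.1159 N*m


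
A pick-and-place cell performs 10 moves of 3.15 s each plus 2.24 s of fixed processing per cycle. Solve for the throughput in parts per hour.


T_cycle = 10*3.15 + 2.24 = 33.7400 s
rate = 3600/T = 106.6983

106.6983 parts/hour


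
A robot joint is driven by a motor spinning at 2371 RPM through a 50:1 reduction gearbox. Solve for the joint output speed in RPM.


omega_joint = omega_motor / N = 2371 / 50 = 47.4200

47.4200 RPM


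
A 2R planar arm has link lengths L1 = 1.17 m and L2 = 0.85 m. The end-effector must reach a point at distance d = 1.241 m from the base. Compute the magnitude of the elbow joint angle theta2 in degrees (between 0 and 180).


cos(th2) = (d^2 - L1^2 - L2^2)/(2*L1*L2) = (1.241^2 - 1.17^2 - 0.85^2)/(2*1.17*0.85) = -0.27718401
th2 = acos(-0.27718401) = 106.0922 deg

106.0922 degrees


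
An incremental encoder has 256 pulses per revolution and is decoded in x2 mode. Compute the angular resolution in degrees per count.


resolution = 360 / (PPR * 2) = 360 / 512 = 0.7031

0.7031 degrees


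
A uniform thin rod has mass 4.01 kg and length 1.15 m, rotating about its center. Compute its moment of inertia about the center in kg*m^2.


I = (1/12)*m*L^2 = (1/12)*4.01*1.15^2 = 0.4419

0.4419 kg*m^2


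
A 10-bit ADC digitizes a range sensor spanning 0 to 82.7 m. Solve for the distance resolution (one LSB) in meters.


res = range / 2^n = 82.7/2^10 = 82.7/1024 = 0.0808

0.0808 m


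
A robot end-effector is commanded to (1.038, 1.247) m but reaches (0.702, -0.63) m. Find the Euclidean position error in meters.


dx = 0.702 - (1.038) = -0.3360, dy = -0.63 - (1.247) = -1.8770
err = sqrt(0.112896 + 3.523129) = 1.9068

1.9068 m


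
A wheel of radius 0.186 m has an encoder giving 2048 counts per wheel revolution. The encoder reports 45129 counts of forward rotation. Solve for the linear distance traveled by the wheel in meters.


revs = 45129/2048 = 22.035645
d = revs * 2*pi*r = 22.035645 * 2*pi*0.186 = 25.7525

25.7525 m


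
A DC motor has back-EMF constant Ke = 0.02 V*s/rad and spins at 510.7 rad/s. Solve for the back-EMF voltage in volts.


V_emf = Ke * omega = 0.02*510.7 = 10.2140

10.2140 V


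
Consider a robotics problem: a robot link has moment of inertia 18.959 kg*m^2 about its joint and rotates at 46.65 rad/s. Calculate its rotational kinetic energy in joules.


KE = (1/2)*I*omega^2 = 0.5*18.959*46.65^2 = 20629.5012

20629.5012 J


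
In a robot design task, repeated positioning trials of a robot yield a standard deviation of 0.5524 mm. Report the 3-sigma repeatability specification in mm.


repeatability = 3*sigma = 3*0.5524 = 1.6572

1.6572 mm


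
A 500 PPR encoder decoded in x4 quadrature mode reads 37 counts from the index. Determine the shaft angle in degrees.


angle = counts * 360 / (PPR*4) = 37 * 360 / 2000 = 6.6600

6.6600 degrees


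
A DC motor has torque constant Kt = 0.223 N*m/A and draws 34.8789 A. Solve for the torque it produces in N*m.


tau = Kt * I = 0.223*34.8789 = 7.7780

7.7780 N*m


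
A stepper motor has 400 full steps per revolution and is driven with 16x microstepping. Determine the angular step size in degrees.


step = 360/(400*16) = 360/6400 = 0.0563

0.0563 degrees


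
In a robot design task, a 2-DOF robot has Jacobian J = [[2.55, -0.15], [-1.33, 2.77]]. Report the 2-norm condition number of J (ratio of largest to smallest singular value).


JJ^T eigenvalues: trace(JJ^T) = 15.9668, det(JJ^T) = det(J)^2 = 47.11449600
s_max^2 = (15.9668 + sqrt(66.48071824))/2 = 12.06018544
s_min^2 = (15.9668 - sqrt(66.48071824))/2 = 3.90661456
kappa = s_max/s_min = sqrt(12.06018544/3.90661456) = 1.7570

1.7570


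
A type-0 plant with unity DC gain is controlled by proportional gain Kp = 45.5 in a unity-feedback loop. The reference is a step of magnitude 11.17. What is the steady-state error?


e_ss = R/(1 + Kp) = 11.17/(1 + 45.5) = 11.17/46.5000 = 0.2402

0.2402


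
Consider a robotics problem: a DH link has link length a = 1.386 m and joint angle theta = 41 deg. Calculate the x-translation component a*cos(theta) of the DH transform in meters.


a*cos(theta) = 1.386*cos(41 deg) = 1.0460

1.0460 m


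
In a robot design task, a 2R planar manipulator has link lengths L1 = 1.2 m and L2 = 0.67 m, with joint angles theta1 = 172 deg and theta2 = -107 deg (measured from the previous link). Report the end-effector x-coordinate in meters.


x = L1*cos(th1) + L2*cos(th1+th2) = 1.2*cos(172 deg) + 0.67*cos(65 deg) = -0.9052

-0.9052 m


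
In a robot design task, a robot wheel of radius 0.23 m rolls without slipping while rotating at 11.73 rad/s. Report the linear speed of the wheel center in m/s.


v = omega * r = 11.73 * 0.23 = 2.6979

2.6979 m/s


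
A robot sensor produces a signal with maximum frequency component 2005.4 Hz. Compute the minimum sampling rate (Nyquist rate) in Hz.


f_s,min = 2*f_max = 2*2005.4 = 4010.8000

4010.8000 Hz


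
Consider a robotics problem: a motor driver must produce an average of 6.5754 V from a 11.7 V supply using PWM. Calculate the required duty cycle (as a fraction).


D = V_avg/V_supply = 6.5754/11.7 = 0.5620

0.5620


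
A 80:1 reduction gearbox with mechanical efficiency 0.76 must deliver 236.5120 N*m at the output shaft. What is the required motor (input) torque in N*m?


tau_in = tau_out / (N * eta) = 236.5120 / (80 * 0.76) = 3.8900

3.8900 N*m


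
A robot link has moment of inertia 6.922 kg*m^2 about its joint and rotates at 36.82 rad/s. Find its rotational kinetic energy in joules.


KE = (1/2)*I*omega^2 = 0.5*6.922*36.82^2 = 4692.1206

4692.1206 J


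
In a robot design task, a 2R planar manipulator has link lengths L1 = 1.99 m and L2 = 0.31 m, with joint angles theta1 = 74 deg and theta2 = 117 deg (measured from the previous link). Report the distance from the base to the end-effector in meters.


x = L1*cos(th1) + L2*cos(th1+th2) = 0.244214
y = L1*sin(th1) + L2*sin(th1+th2) = 1.853760
d = sqrt(x^2 + y^2) = sqrt(0.059640 + 3.436426) = 1.8698

1.8698 m


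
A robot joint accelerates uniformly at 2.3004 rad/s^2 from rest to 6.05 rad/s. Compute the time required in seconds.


t = delta_omega / alpha = 6.05 / 2.3004 = 2.6300

2.6300 s


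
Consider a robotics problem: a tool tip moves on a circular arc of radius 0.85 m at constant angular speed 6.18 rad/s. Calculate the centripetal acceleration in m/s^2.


a_c = omega^2 * r = 6.18^2 * 0.85 = 32.4635

32.4635 m/s^2


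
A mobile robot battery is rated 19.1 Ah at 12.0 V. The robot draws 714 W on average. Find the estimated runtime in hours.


E = 19.1*12.0 = 229.2000 Wh
t = E/P = 229.2000/714 = 0.3210

0.3210 hours


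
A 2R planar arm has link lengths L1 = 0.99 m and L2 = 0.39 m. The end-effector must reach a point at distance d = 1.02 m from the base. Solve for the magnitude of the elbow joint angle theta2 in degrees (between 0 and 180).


cos(th2) = (d^2 - L1^2 - L2^2)/(2*L1*L2) = (1.02^2 - 0.99^2 - 0.39^2)/(2*0.99*0.39) = -0.11888112
th2 = acos(-0.11888112) = 96.8275 deg

96.8275 degrees


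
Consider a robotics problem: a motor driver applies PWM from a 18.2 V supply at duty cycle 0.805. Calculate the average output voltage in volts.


V_avg = V_supply * D = 18.2*0.805 = 14.6510

14.6510 V


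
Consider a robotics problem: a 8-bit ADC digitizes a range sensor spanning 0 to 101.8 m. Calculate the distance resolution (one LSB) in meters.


res = range / 2^n = 101.8/2^8 = 101.8/256 = 0.3977

0.3977 m


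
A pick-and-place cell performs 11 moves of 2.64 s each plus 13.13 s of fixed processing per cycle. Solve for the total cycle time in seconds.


T = 11*2.64 + 13.13 = 42.1700

42.1700 s


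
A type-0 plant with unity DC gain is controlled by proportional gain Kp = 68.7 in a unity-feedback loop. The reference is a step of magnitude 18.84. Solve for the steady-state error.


e_ss = R/(1 + Kp) = 18.84/(1 + 68.7) = 18.84/69.7000 = 0.2703

0.2703


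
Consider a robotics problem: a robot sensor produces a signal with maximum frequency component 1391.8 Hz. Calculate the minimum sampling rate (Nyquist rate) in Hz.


f_s,min = 2*f_max = 2*1391.8 = 2783.6000

2783.6000 Hz


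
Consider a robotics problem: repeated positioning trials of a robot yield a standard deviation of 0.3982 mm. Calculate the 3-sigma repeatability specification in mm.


repeatability = 3*sigma = 3*0.3982 = 1.1946

1.1946 mm


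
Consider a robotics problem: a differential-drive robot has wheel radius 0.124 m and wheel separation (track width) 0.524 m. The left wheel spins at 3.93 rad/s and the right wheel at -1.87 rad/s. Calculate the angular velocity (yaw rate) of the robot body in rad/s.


omega = r*(wR - wL)/L = 0.124*(-1.87 - (3.93))/0.524 = -1.3725

-1.3725 rad/s


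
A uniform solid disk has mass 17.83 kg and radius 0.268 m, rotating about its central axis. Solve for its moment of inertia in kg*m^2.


I = (1/2)*m*R^2 = 0.5*17.83*0.268^2 = 0.6403

0.6403 kg*m^2


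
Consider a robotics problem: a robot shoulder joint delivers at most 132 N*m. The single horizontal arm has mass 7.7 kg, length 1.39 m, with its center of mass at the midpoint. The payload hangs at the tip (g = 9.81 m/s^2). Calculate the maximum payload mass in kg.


tau_arm = m_arm*g*(L/2) = 7.7*9.81*1.39/2 = 52.4982 N*m
tau_payload = tau_max - tau_arm = 132 - 52.4982 = 79.5018
m_payload = tau_payload / (g*L) = 79.5018 / (9.81*1.39) = 5.8303

5.8303 kg


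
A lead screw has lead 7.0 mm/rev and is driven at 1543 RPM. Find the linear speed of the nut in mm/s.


v = lead * (RPM/60) = 7.0*1543/60 = 180.0167

180.0167 mm/s


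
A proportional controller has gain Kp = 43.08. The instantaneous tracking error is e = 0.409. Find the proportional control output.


u_P = Kp * e = 43.08 * 0.409 = 17.6197

17.6197


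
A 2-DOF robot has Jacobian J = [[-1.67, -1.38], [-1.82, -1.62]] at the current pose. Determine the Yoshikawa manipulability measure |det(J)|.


det(J) = -1.67*-1.62 - (-1.38)*(-1.82) = 0.1938
|det(J)| = 0.1938

0.1938


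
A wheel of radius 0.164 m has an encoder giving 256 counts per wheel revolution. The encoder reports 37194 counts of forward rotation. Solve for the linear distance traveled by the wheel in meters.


revs = 37194/256 = 145.289062
d = revs * 2*pi*r = 145.289062 * 2*pi*0.164 = 149.7120

149.7120 m


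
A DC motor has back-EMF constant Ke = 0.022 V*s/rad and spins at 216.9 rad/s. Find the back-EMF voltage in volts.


V_emf = Ke * omega = 0.022*216.9 = 4.7718

4.7718 V


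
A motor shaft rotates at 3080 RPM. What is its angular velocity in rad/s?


omega = 3080 * 2*pi/60 = 322.5368

322.5368 rad/s


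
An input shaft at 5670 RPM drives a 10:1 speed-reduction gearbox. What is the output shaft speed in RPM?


omega_out = omega_in / N = 5670 / 10 = 567.0000

567.0000 RPM


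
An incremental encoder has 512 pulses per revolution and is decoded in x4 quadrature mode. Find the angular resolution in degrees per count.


resolution = 360 / (PPR * 4) = 360 / 2048 = 0.1758

0.1758 degrees


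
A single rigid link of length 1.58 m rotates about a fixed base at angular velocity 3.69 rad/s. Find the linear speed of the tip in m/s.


v = L*omega = 1.58 * 3.69 = 5.8302

5.8302 m/s


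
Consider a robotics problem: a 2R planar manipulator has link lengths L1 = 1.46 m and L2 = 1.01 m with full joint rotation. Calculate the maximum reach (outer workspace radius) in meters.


r_max = L1 + L2 = 1.46 + 1.01 = 2.4700

2.4700 m


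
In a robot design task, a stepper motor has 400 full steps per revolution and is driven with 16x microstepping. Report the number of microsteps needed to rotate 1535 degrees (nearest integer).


step_size = 360/(400*16) = 360/6400 = 0.056250 deg
n = 1535/(360/6400) = 1535*6400/360 = 27288.8889 -> 27289

27289 steps


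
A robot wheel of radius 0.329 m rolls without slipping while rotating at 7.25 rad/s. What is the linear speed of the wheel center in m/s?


v = omega * r = 7.25 * 0.329 = 2.3853

2.3853 m/s


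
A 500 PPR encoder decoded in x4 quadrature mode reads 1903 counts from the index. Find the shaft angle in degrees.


angle = counts * 360 / (PPR*4) = 1903 * 360 / 2000 = 342.5400

342.5400 degrees


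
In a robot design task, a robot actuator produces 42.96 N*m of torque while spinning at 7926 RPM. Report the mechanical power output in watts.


omega = 7926 * 2*pi/60 = 830.008779 rad/s
P = tau * omega = 42.96 * 830.008779 = 35657.1771

35657.1771 W


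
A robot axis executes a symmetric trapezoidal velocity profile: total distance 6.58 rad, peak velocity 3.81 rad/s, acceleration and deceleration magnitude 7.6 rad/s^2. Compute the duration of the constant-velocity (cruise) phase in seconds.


t_acc = v/a = 0.501316 s, d_acc = v^2/(2a) = 0.955007 rad each
d_cruise = 6.58 - 2*0.955007 = 4.669986 rad
t_cruise = d_cruise/v = 4.669986/3.81 = 1.2257

1.2257 s


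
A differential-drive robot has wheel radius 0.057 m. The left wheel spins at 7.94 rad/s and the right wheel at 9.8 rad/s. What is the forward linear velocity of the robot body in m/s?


v = r*(wR + wL)/2 = 0.057*(9.8 + 7.94)/2 = 0.5056

0.5056 m/s


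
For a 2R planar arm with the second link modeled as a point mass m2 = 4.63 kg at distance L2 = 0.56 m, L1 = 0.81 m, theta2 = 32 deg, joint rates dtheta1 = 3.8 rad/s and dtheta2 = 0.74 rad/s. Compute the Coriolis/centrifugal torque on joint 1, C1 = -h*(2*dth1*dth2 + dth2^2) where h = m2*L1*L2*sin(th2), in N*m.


h = m2*L1*L2*sin(th2) = 4.63*0.81*0.56*sin(32 deg) = 1.112919
C1 = -h*(2*3.8*0.74 + 0.74^2) = -1.112919*6.1716 = -6.8685

-6.8685 N*m


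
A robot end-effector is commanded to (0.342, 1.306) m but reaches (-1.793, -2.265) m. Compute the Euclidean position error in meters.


dx = -1.793 - (0.342) = -2.1350, dy = -2.265 - (1.306) = -3.5710
err = sqrt(4.558225 + 12.752041) = 4.1606

4.1606 m


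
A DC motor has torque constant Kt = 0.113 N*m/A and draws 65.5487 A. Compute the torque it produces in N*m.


tau = Kt * I = 0.113*65.5487 = 7.4070

7.4070 N*m


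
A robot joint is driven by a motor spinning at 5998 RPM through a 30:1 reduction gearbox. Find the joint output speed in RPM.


omega_joint = omega_motor / N = 5998 / 30 = 199.9333

199.9333 RPM


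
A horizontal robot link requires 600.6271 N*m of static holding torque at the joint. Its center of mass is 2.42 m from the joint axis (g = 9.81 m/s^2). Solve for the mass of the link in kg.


m = tau / (g*L) = 600.6271 / (9.81 * 2.42) = 25.3000

25.3000 kg


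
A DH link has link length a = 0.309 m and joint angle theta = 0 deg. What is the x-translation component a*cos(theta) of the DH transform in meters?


a*cos(theta) = 0.309*cos(0 deg) = 0.3090

0.3090 m


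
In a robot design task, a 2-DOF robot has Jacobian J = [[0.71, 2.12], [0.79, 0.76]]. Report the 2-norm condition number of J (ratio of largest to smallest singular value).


JJ^T eigenvalues: trace(JJ^T) = 6.2002, det(JJ^T) = det(J)^2 = 1.28867904
s_max^2 = (6.2002 + sqrt(33.28776388))/2 = 5.98487746
s_min^2 = (6.2002 - sqrt(33.28776388))/2 = 0.21532254
kappa = s_max/s_min = sqrt(5.98487746/0.21532254) = 5.2721

5.2721


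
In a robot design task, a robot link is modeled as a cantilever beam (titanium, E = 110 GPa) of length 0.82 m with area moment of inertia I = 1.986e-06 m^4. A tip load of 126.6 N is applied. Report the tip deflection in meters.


delta = F*L^3/(3*E*I) = 126.6*0.82^3/(3*1.100e+11*1.986e-06)
      = 69.8031888/655380 = 1.0651e-04

1.0651e-04 m


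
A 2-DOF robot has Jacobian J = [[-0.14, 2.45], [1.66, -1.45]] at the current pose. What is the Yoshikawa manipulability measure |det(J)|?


det(J) = -0.14*-1.45 - (2.45)*(1.66) = -3.8640
|det(J)| = 3.8640

3.8640


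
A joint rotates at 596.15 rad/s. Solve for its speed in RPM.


RPM = 596.15 * 60/(2*pi) = 5692.8132

5692.8132 RPM


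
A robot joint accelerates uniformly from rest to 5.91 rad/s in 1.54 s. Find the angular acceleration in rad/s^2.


alpha = delta_omega / t = 5.91 / 1.54 = 3.8377

3.8377 rad/s^2


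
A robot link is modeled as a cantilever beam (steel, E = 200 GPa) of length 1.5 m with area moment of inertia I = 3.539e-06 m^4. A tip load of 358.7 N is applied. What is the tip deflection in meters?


delta = F*L^3/(3*E*I) = 358.7*1.5^3/(3*2.000e+11*3.539e-06)
      = 1210.6125/2123400 = 5.7013e-04

5.7013e-04 m


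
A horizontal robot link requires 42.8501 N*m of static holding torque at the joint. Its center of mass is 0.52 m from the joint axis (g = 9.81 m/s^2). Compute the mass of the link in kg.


m = tau / (g*L) = 42.8501 / (9.81 * 0.52) = 8.4000

8.4000 kg


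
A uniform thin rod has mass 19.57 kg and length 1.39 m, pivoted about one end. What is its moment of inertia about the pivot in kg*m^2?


I = (1/3)*m*L^2 = (1/3)*19.57*1.39^2 = 12.6037

12.6037 kg*m^2


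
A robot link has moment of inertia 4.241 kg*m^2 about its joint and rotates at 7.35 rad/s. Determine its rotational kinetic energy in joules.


KE = (1/2)*I*omega^2 = 0.5*4.241*7.35^2 = 114.5547

114.5547 J


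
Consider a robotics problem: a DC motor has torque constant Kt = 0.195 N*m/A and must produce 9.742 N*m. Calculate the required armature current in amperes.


I = tau / Kt = 9.742/0.195 = 49.9590

49.9590 A


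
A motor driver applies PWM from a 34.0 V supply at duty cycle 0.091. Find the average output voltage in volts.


V_avg = V_supply * D = 34.0*0.091 = 3.0940

3.0940 V


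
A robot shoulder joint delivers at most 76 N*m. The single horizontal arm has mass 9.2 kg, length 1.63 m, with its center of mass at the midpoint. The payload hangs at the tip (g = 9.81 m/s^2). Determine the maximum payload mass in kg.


tau_arm = m_arm*g*(L/2) = 9.2*9.81*1.63/2 = 73.5554 N*m
tau_payload = tau_max - tau_arm = 76 - 73.5554 = 2.4446
m_payload = tau_payload / (g*L) = 2.4446 / (9.81*1.63) = 0.1529

0.1529 kg


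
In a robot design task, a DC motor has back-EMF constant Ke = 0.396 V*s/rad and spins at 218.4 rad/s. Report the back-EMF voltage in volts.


V_emf = Ke * omega = 0.396*218.4 = 86.4864

86.4864 V


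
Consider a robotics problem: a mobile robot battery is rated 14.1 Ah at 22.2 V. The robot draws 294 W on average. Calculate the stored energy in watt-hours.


E = capacity * V = 14.1*22.2 = 313.0200

313.0200 Wh


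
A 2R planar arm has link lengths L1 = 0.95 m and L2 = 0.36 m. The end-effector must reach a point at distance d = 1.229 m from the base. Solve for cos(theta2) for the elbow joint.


cos(th2) = (d^2 - L1^2 - L2^2)/(2*L1*L2) = (1.229^2 - 0.95^2 - 0.36^2)/(2*0.95*0.36) = 0.6993

0.6993


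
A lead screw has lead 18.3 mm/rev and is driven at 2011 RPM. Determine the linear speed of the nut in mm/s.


v = lead * (RPM/60) = 18.3*2011/60 = 613.3550

613.3550 mm/s


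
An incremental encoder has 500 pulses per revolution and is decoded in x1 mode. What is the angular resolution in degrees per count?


resolution = 360 / (PPR * 1) = 360 / 500 = 0.7200

0.7200 degrees


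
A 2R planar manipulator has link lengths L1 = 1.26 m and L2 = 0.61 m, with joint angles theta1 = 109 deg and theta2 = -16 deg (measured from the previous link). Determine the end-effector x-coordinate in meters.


x = L1*cos(th1) + L2*cos(th1+th2) = 1.26*cos(109 deg) + 0.61*cos(93 deg) = -0.4421

-0.4421 m


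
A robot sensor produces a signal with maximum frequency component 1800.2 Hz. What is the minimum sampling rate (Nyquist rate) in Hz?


f_s,min = 2*f_max = 2*1800.2 = 3600.4000

3600.4000 Hz


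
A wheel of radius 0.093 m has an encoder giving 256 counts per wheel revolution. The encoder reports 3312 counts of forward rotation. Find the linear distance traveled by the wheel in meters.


revs = 3312/256 = 12.937500
d = revs * 2*pi*r = 12.937500 * 2*pi*0.093 = 7.5599

7.5599 m


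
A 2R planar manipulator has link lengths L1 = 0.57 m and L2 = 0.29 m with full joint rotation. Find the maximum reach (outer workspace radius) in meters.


r_max = L1 + L2 = 0.57 + 0.29 = 0.8600

0.8600 m


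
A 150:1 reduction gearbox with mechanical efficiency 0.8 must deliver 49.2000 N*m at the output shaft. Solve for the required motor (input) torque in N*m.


tau_in = tau_out / (N * eta) = 49.2000 / (150 * 0.8) = 0.4100

0.4100 N*m


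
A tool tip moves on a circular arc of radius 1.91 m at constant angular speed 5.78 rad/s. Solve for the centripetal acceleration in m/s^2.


a_c = omega^2 * r = 5.78^2 * 1.91 = 63.8100

63.8100 m/s^2


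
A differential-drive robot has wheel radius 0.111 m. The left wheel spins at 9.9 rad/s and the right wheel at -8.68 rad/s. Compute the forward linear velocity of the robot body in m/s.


v = r*(wR + wL)/2 = 0.111*(-8.68 + 9.9)/2 = 0.0677

0.0677 m/s


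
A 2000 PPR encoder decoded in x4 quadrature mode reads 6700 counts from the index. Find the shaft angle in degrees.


angle = counts * 360 / (PPR*4) = 6700 * 360 / 8000 = 301.5000

301.5000 degrees


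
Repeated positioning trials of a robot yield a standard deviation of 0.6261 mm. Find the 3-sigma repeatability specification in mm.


repeatability = 3*sigma = 3*0.6261 = 1.8783

1.8783 mm


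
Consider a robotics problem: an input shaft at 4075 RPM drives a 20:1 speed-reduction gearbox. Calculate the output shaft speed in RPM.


omega_out = omega_in / N = 4075 / 20 = 203.7500

203.7500 RPM


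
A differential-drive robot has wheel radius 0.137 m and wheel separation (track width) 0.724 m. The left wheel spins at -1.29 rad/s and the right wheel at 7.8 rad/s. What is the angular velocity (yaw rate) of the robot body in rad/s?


omega = r*(wR - wL)/L = 0.137*(7.8 - (-1.29))/0.724 = 1.7201

1.7201 rad/s


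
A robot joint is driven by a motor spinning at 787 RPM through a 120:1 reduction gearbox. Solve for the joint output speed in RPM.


omega_joint = omega_motor / N = 787 / 120 = 6.5583

6.5583 RPM


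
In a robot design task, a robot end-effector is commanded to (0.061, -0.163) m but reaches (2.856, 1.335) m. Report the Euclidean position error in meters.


dx = 2.856 - (0.061) = 2.7950, dy = 1.335 - (-0.163) = 1.4980
err = sqrt(7.812025 + 2.244004) = 3.1711

3.1711 m


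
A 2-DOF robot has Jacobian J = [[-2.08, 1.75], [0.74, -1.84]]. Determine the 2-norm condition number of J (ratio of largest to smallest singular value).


JJ^T eigenvalues: trace(JJ^T) = 11.3221, det(JJ^T) = det(J)^2 = 6.41203684
s_max^2 = (11.3221 + sqrt(102.54180105))/2 = 10.72419628
s_min^2 = (11.3221 - sqrt(102.54180105))/2 = 0.59790372
kappa = s_max/s_min = sqrt(10.72419628/0.59790372) = 4.2351

4.2351


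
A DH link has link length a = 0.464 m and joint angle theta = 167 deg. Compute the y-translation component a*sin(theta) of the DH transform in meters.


a*sin(theta) = 0.464*sin(167 deg) = 0.1044

0.1044 m


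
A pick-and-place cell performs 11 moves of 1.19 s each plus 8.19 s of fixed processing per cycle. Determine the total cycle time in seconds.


T = 11*1.19 + 8.19 = 21.2800

21.2800 s


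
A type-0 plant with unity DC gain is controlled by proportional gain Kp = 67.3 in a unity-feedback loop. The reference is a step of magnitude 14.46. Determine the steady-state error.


e_ss = R/(1 + Kp) = 14.46/(1 + 67.3) = 14.46/68.3000 = 0.2117

0.2117


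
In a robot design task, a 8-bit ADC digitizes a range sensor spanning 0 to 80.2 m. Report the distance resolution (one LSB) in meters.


res = range / 2^n = 80.2/2^8 = 80.2/256 = 0.3133

0.3133 m


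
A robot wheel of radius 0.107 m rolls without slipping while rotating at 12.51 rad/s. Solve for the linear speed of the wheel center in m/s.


v = omega * r = 12.51 * 0.107 = 1.3386

1.3386 m/s


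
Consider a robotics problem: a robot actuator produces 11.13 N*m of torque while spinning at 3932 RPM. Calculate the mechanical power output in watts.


omega = 3932 * 2*pi/60 = 411.758077 rad/s
P = tau * omega = 11.13 * 411.758077 = 4582.8674

4582.8674 W


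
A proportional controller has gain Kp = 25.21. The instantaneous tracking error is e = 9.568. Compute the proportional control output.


u_P = Kp * e = 25.21 * 9.568 = 241.2093

241.2093


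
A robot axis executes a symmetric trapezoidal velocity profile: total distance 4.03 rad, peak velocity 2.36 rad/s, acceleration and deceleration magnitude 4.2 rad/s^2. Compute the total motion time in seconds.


t_acc = v/a = 2.36/4.2 = 0.561905 s
d_acc = v^2/(2a) = 0.663048 rad (each ramp)
d_cruise = 4.03 - 2*0.663048 = 2.703904 rad
t_cruise = 2.703904/2.36 = 1.145722 s
t_total = 2*0.561905 + 1.145722 = 2.2695

2.2695 s


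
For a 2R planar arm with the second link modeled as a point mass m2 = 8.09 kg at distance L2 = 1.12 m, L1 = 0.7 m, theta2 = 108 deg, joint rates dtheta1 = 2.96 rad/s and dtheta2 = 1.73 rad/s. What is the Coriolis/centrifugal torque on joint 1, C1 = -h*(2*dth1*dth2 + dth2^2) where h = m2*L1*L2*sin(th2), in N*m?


h = m2*L1*L2*sin(th2) = 8.09*0.7*1.12*sin(108 deg) = 6.032133
C1 = -h*(2*2.96*1.73 + 1.73^2) = -6.032133*13.2345 = -79.8323

-79.8323 N*m


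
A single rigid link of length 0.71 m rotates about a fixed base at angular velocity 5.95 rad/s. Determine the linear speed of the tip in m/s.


v = L*omega = 0.71 * 5.95 = 4.2245

4.2245 m/s


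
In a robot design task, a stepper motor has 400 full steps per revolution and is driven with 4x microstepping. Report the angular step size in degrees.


step = 360/(400*4) = 360/1600 = 0.2250

0.2250 degrees


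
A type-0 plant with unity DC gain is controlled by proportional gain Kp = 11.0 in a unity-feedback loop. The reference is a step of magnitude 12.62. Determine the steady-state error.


e_ss = R/(1 + Kp) = 12.62/(1 + 11.0) = 12.62/12.0000 = 1.0517

1.0517


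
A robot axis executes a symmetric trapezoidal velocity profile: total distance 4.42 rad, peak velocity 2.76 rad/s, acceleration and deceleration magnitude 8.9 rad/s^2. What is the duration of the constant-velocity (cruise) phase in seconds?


t_acc = v/a = 0.310112 s, d_acc = v^2/(2a) = 0.427955 rad each
d_cruise = 4.42 - 2*0.427955 = 3.564090 rad
t_cruise = d_cruise/v = 3.564090/2.76 = 1.2913

1.2913 s


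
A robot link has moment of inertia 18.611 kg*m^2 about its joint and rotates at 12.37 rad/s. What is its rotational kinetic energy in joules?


KE = (1/2)*I*omega^2 = 0.5*18.611*12.37^2 = 1423.8988

1423.8988 J


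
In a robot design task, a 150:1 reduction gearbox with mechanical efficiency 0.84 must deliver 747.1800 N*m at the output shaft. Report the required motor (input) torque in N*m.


tau_in = tau_out / (N * eta) = 747.1800 / (150 * 0.84) = 5.9300

5.9300 N*m


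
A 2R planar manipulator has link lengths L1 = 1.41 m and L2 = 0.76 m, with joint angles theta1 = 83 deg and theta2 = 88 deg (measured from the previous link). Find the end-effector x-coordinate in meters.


x = L1*cos(th1) + L2*cos(th1+th2) = 1.41*cos(83 deg) + 0.76*cos(171 deg) = -0.5788

-0.5788 m


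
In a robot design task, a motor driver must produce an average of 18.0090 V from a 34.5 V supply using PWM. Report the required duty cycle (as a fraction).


D = V_avg/V_supply = 18.0090/34.5 = 0.5220

0.5220


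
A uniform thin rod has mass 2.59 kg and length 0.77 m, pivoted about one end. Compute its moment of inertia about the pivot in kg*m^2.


I = (1/3)*m*L^2 = (1/3)*2.59*0.77^2 = 0.5119

0.5119 kg*m^2


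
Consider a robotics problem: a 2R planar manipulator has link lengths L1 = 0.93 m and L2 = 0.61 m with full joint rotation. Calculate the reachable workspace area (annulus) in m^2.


r_max = L1 + L2 = 1.5400, r_min = |L1 - L2| = 0.3200
A = pi*(r_max^2 - r_min^2) = pi*(2.3716 - 0.1024) = 7.1289

7.1289 m^2


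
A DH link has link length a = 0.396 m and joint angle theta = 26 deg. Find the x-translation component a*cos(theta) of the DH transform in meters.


a*cos(theta) = 0.396*cos(26 deg) = 0.3559

0.3559 m


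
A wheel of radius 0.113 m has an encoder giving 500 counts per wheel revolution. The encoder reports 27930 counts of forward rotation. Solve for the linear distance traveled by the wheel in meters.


revs = 27930/500 = 55.860000
d = revs * 2*pi*r = 55.860000 * 2*pi*0.113 = 39.6606

39.6606 m


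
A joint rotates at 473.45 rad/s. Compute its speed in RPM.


RPM = 473.45 * 60/(2*pi) = 4521.1145

4521.1145 RPM


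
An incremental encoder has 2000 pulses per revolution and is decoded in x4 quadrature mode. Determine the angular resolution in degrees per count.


resolution = 360 / (PPR * 4) = 360 / 8000 = 0.0450

0.0450 degrees


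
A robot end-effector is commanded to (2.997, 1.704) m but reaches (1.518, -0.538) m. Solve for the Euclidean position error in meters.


dx = 1.518 - (2.997) = -1.4790, dy = -0.538 - (1.704) = -2.2420
err = sqrt(2.187441 + 5.026564) = 2.6859

2.6859 m


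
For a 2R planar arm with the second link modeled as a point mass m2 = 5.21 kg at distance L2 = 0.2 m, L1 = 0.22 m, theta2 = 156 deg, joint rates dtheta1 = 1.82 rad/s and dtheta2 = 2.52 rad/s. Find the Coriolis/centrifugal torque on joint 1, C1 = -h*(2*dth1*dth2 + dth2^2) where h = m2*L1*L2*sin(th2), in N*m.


h = m2*L1*L2*sin(th2) = 5.21*0.22*0.2*sin(156 deg) = 0.093240
C1 = -h*(2*1.82*2.52 + 2.52^2) = -0.093240*15.5232 = -1.4474

-1.4474 N*m


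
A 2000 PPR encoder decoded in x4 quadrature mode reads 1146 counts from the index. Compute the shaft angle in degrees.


angle = counts * 360 / (PPR*4) = 1146 * 360 / 8000 = 51.5700

51.5700 degrees


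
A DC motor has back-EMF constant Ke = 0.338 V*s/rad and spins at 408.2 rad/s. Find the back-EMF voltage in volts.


V_emf = Ke * omega = 0.338*408.2 = 137.9716

137.9716 V


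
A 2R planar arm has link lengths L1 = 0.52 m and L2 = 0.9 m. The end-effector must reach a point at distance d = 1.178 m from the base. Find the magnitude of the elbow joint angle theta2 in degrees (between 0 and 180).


cos(th2) = (d^2 - L1^2 - L2^2)/(2*L1*L2) = (1.178^2 - 0.52^2 - 0.9^2)/(2*0.52*0.9) = 0.32829487
th2 = acos(0.32829487) = 70.8347 deg

70.8347 degrees


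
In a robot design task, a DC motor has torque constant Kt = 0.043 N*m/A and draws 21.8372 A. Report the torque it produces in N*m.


tau = Kt * I = 0.043*21.8372 = 0.9390

0.9390 N*m


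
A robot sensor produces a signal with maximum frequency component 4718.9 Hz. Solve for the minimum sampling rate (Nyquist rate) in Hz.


f_s,min = 2*f_max = 2*4718.9 = 9437.8000

9437.8000 Hz


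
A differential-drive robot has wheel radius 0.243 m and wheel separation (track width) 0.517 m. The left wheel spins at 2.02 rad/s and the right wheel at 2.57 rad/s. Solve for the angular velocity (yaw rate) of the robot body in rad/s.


omega = r*(wR - wL)/L = 0.243*(2.57 - (2.02))/0.517 = 0.2585

0.2585 rad/s


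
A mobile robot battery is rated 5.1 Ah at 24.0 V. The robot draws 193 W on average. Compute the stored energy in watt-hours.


E = capacity * V = 5.1*24.0 = 122.4000

122.4000 Wh


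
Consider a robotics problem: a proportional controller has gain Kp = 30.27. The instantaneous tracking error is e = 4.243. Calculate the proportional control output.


u_P = Kp * e = 30.27 * 4.243 = 128.4356

128.4356


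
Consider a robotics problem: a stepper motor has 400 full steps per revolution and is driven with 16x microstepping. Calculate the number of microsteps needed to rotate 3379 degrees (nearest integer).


step_size = 360/(400*16) = 360/6400 = 0.056250 deg
n = 3379/(360/6400) = 3379*6400/360 = 60071.1111 -> 60071

60071 steps


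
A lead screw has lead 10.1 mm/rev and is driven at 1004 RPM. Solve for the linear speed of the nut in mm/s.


v = lead * (RPM/60) = 10.1*1004/60 = 169.0067

169.0067 mm/s


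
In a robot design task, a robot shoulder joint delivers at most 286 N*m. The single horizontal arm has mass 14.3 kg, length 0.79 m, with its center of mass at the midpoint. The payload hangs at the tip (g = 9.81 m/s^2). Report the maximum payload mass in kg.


tau_arm = m_arm*g*(L/2) = 14.3*9.81*0.79/2 = 55.4118 N*m
tau_payload = tau_max - tau_arm = 286 - 55.4118 = 230.5882
m_payload = tau_payload / (g*L) = 230.5882 / (9.81*0.79) = 29.7537

29.7537 kg


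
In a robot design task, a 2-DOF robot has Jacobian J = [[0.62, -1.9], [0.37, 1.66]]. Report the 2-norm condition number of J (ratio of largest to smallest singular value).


JJ^T eigenvalues: trace(JJ^T) = 6.8869, det(JJ^T) = det(J)^2 = 3.00051684
s_max^2 = (6.8869 + sqrt(35.42732425))/2 = 6.41949285
s_min^2 = (6.8869 - sqrt(35.42732425))/2 = 0.46740715
kappa = s_max/s_min = sqrt(6.41949285/0.46740715) = 3.7060

3.7060


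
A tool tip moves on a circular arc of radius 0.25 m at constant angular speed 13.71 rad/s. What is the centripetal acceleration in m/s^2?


a_c = omega^2 * r = 13.71^2 * 0.25 = 46.9910

46.9910 m/s^2


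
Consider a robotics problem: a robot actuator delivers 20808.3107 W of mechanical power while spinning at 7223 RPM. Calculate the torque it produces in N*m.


omega = 7223 * 2*pi/60 = 756.390791 rad/s
tau = P / omega = 20808.3107 / 756.390791 = 27.5100

27.5100 N*m


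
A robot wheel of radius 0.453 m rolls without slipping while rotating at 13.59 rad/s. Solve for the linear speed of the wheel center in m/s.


v = omega * r = 13.59 * 0.453 = 6.1563

6.1563 m/s


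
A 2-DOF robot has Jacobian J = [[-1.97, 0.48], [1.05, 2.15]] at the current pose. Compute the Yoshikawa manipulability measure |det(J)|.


det(J) = -1.97*2.15 - (0.48)*(1.05) = -4.7395
|det(J)| = 4.7395

4.7395
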